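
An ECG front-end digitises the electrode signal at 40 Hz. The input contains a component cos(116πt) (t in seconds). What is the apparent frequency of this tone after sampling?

18 Hz

ω = 116π rad/s → f = ω/(2π) = 58 Hz.
58 Hz mod fs = 18 Hz.
18 Hz ≤ fs/2 = 20 Hz, appears at 18 Hz.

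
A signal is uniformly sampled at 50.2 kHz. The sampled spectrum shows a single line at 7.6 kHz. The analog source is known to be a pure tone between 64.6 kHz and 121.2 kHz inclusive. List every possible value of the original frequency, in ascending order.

92.8 kHz, 108 kHz

Frequencies that alias to 7.6 kHz are k·fs ± 7.6 kHz for integer k ≥ 0.
k=0: 7.6 kHz.
k=1: 42.6 kHz, 57.8 kHz.
k=2: 92.8 kHz, 108 kHz.
k=3: 143 kHz, 158.2 kHz.
Within [64.6 kHz, 121.2 kHz]: 92.8 kHz, 108 kHz.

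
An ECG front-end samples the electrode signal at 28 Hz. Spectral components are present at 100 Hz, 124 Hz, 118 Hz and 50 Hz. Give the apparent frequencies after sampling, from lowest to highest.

6 Hz, 12 Hz

fs/2 = 14 Hz.
100 Hz mod fs = 16 Hz.
16 Hz > fs/2 = 14 Hz, folds to fs − 16 Hz = 12 Hz.
124 Hz mod fs = 12 Hz.
12 Hz ≤ fs/2 = 14 Hz, appears at 12 Hz.
118 Hz mod fs = 6 Hz.
6 Hz ≤ fs/2 = 14 Hz, appears at 6 Hz.
50 Hz mod fs = 22 Hz.
22 Hz > fs/2 = 14 Hz, folds to fs − 22 Hz = 6 Hz.
Distinct values: {6 Hz, 12 Hz}.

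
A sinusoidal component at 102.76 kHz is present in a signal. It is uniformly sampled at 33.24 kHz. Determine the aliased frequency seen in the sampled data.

102.76 kHz mod fs = 3.04 kHz.
3.04 kHz ≤ fs/2 = 16.62 kHz, appears at 3.04 kHz.

3.04 kHz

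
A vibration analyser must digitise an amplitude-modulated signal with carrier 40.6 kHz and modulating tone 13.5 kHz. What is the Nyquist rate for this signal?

AM sidebands sit at fc ± fm = 27.1 kHz and 54.1 kHz.
Highest-frequency component: 54.1 kHz.
Nyquist rate = 2 × 54.1 kHz = 108.2 kHz.

108.2 kHz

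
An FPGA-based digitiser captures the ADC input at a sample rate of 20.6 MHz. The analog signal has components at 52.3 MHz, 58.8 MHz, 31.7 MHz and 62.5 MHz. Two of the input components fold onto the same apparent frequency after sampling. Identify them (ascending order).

31.7 MHz, 52.3 MHz

fs/2 = 10.3 MHz.
52.3 MHz mod fs = 11.1 MHz.
11.1 MHz > fs/2 = 10.3 MHz, folds to fs − 11.1 MHz = 9.5 MHz.
58.8 MHz mod fs = 17.6 MHz.
17.6 MHz > fs/2 = 10.3 MHz, folds to fs − 17.6 MHz = 3 MHz.
31.7 MHz mod fs = 11.1 MHz.
11.1 MHz > fs/2 = 10.3 MHz, folds to fs − 11.1 MHz = 9.5 MHz.
62.5 MHz mod fs = 0.7 MHz.
0.7 MHz ≤ fs/2 = 10.3 MHz, appears at 0.7 MHz.
31.7 MHz and 52.3 MHz both map to 9.5 MHz.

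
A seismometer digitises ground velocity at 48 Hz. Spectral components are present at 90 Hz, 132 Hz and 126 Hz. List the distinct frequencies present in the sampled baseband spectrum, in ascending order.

6 Hz, 12 Hz, 18 Hz

fs/2 = 24 Hz.
90 Hz mod fs = 42 Hz.
42 Hz > fs/2 = 24 Hz, folds to fs − 42 Hz = 6 Hz.
132 Hz mod fs = 36 Hz.
36 Hz > fs/2 = 24 Hz, folds to fs − 36 Hz = 12 Hz.
126 Hz mod fs = 30 Hz.
30 Hz > fs/2 = 24 Hz, folds to fs − 30 Hz = 18 Hz.
Distinct values: {6 Hz, 12 Hz, 18 Hz}.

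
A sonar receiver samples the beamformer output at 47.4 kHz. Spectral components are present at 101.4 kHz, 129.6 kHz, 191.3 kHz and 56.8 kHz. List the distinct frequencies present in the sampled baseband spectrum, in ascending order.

fs/2 = 23.7 kHz.
101.4 kHz mod fs = 6.6 kHz.
6.6 kHz ≤ fs/2 = 23.7 kHz, appears at 6.6 kHz.
129.6 kHz mod fs = 34.8 kHz.
34.8 kHz > fs/2 = 23.7 kHz, folds to fs − 34.8 kHz = 12.6 kHz.
191.3 kHz mod fs = 1.7 kHz.
1.7 kHz ≤ fs/2 = 23.7 kHz, appears at 1.7 kHz.
56.8 kHz mod fs = 9.4 kHz.
9.4 kHz ≤ fs/2 = 23.7 kHz, appears at 9.4 kHz.
Distinct values: {1.7 kHz, 6.6 kHz, 9.4 kHz, 12.6 kHz}.

1.7 kHz, 6.6 kHz, 9.4 kHz, 12.6 kHz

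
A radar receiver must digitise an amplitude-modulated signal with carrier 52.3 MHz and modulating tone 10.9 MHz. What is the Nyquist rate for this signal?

126.4 MHz

AM sidebands sit at fc ± fm = 41.4 MHz and 63.2 MHz.
Highest-frequency component: 63.2 MHz.
Nyquist rate = 2 × 63.2 MHz = 126.4 MHz.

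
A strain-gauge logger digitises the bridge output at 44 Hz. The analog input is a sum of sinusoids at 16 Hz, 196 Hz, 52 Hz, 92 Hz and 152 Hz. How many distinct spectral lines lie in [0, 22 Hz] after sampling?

fs/2 = 22 Hz.
16 Hz ≤ fs/2 = 22 Hz, passes unchanged.
196 Hz mod fs = 20 Hz.
20 Hz ≤ fs/2 = 22 Hz, appears at 20 Hz.
52 Hz mod fs = 8 Hz.
8 Hz ≤ fs/2 = 22 Hz, appears at 8 Hz.
92 Hz mod fs = 4 Hz.
4 Hz ≤ fs/2 = 22 Hz, appears at 4 Hz.
152 Hz mod fs = 20 Hz.
20 Hz ≤ fs/2 = 22 Hz, appears at 20 Hz.
Distinct values: {4 Hz, 8 Hz, 16 Hz, 20 Hz} → 4.

4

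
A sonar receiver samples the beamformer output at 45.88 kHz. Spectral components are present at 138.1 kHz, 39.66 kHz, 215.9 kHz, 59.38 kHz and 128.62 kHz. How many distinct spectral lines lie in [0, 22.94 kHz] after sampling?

4

fs/2 = 22.94 kHz.
138.1 kHz mod fs = 0.46 kHz.
0.46 kHz ≤ fs/2 = 22.94 kHz, appears at 0.46 kHz.
39.66 kHz > fs/2 = 22.94 kHz, folds to fs − 39.66 kHz = 6.22 kHz.
215.9 kHz mod fs = 32.38 kHz.
32.38 kHz > fs/2 = 22.94 kHz, folds to fs − 32.38 kHz = 13.5 kHz.
59.38 kHz mod fs = 13.5 kHz.
13.5 kHz ≤ fs/2 = 22.94 kHz, appears at 13.5 kHz.
128.62 kHz mod fs = 36.86 kHz.
36.86 kHz > fs/2 = 22.94 kHz, folds to fs − 36.86 kHz = 9.02 kHz.
Distinct values: {0.46 kHz, 6.22 kHz, 9.02 kHz, 13.5 kHz} → 4.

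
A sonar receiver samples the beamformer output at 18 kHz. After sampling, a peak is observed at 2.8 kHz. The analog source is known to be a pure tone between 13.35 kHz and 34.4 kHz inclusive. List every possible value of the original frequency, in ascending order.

15.2 kHz, 20.8 kHz, 33.2 kHz

Frequencies that alias to 2.8 kHz are k·fs ± 2.8 kHz for integer k ≥ 0.
k=0: 2.8 kHz.
k=1: 15.2 kHz, 20.8 kHz.
k=2: 33.2 kHz, 38.8 kHz.
k=3: 51.2 kHz, 56.8 kHz.
Within [13.35 kHz, 34.4 kHz]: 15.2 kHz, 20.8 kHz, 33.2 kHz.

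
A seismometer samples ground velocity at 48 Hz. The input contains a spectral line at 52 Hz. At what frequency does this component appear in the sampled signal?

4 Hz

52 Hz mod fs = 4 Hz.
4 Hz ≤ fs/2 = 24 Hz, appears at 4 Hz.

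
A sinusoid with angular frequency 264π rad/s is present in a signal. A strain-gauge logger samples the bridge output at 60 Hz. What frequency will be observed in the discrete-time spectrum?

ω = 264π rad/s → f = ω/(2π) = 132 Hz.
132 Hz mod fs = 12 Hz.
12 Hz ≤ fs/2 = 30 Hz, appears at 12 Hz.

12 Hz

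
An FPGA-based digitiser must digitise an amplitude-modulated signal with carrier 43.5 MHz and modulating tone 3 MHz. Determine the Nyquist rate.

AM sidebands sit at fc ± fm = 40.5 MHz and 46.5 MHz.
Highest-frequency component: 46.5 MHz.
Nyquist rate = 2 × 46.5 MHz = 93 MHz.

93 MHz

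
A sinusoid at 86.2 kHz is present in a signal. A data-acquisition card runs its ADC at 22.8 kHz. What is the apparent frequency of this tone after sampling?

5 kHz

86.2 kHz mod fs = 17.8 kHz.
17.8 kHz > fs/2 = 11.4 kHz, folds to fs − 17.8 kHz = 5 kHz.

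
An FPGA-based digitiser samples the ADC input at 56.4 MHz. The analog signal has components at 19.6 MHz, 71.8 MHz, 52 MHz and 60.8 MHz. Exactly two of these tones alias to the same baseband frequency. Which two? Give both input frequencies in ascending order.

52 MHz, 60.8 MHz

fs/2 = 28.2 MHz.
19.6 MHz ≤ fs/2 = 28.2 MHz, passes unchanged.
71.8 MHz mod fs = 15.4 MHz.
15.4 MHz ≤ fs/2 = 28.2 MHz, appears at 15.4 MHz.
52 MHz > fs/2 = 28.2 MHz, folds to fs − 52 MHz = 4.4 MHz.
60.8 MHz mod fs = 4.4 MHz.
4.4 MHz ≤ fs/2 = 28.2 MHz, appears at 4.4 MHz.
52 MHz and 60.8 MHz both map to 4.4 MHz.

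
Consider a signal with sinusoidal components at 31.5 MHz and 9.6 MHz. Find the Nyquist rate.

63 MHz

Highest-frequency component: 31.5 MHz.
Nyquist rate = 2 × 31.5 MHz = 63 MHz.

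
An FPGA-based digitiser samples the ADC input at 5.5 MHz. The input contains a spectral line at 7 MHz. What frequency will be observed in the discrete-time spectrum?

1.5 MHz

7 MHz mod fs = 1.5 MHz.
1.5 MHz ≤ fs/2 = 2.75 MHz, appears at 1.5 MHz.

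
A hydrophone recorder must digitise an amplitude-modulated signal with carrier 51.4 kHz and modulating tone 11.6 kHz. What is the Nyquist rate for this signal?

126 kHz

AM sidebands sit at fc ± fm = 39.8 kHz and 63 kHz.
Highest-frequency component: 63 kHz.
Nyquist rate = 2 × 63 kHz = 126 kHz.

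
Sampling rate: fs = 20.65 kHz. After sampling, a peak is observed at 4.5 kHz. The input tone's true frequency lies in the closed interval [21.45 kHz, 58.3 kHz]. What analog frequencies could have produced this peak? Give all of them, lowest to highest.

25.15 kHz, 36.8 kHz, 45.8 kHz, 57.45 kHz

Frequencies that alias to 4.5 kHz are k·fs ± 4.5 kHz for integer k ≥ 0.
k=0: 4.5 kHz.
k=1: 16.15 kHz, 25.15 kHz.
k=2: 36.8 kHz, 45.8 kHz.
k=3: 57.45 kHz, 66.45 kHz.
k=4: 78.1 kHz, 87.1 kHz.
Within [21.45 kHz, 58.3 kHz]: 25.15 kHz, 36.8 kHz, 45.8 kHz, 57.45 kHz.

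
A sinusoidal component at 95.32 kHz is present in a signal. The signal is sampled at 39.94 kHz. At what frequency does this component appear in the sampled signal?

15.44 kHz

95.32 kHz mod fs = 15.44 kHz.
15.44 kHz ≤ fs/2 = 19.97 kHz, appears at 15.44 kHz.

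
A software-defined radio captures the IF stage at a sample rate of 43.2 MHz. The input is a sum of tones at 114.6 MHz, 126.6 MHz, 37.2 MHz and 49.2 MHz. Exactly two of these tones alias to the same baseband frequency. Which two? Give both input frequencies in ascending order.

fs/2 = 21.6 MHz.
114.6 MHz mod fs = 28.2 MHz.
28.2 MHz > fs/2 = 21.6 MHz, folds to fs − 28.2 MHz = 15 MHz.
126.6 MHz mod fs = 40.2 MHz.
40.2 MHz > fs/2 = 21.6 MHz, folds to fs − 40.2 MHz = 3 MHz.
37.2 MHz > fs/2 = 21.6 MHz, folds to fs − 37.2 MHz = 6 MHz.
49.2 MHz mod fs = 6 MHz.
6 MHz ≤ fs/2 = 21.6 MHz, appears at 6 MHz.
37.2 MHz and 49.2 MHz both map to 6 MHz.

37.2 MHz, 49.2 MHz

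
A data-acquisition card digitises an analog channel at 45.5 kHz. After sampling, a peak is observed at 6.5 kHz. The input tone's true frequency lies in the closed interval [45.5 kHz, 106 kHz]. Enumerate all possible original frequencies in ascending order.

52 kHz, 84.5 kHz, 97.5 kHz

Frequencies that alias to 6.5 kHz are k·fs ± 6.5 kHz for integer k ≥ 0.
k=0: 6.5 kHz.
k=1: 39 kHz, 52 kHz.
k=2: 84.5 kHz, 97.5 kHz.
k=3: 130 kHz, 143 kHz.
Within [45.5 kHz, 106 kHz]: 52 kHz, 84.5 kHz, 97.5 kHz.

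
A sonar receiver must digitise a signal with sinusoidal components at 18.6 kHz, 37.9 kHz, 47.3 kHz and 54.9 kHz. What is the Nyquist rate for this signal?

109.8 kHz

Highest-frequency component: 54.9 kHz.
Nyquist rate = 2 × 54.9 kHz = 109.8 kHz.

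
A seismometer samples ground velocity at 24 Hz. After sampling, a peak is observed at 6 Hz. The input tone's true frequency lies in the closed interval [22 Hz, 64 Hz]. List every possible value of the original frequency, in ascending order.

Frequencies that alias to 6 Hz are k·fs ± 6 Hz for integer k ≥ 0.
k=0: 6 Hz.
k=1: 18 Hz, 30 Hz.
k=2: 42 Hz, 54 Hz.
k=3: 66 Hz, 78 Hz.
Within [22 Hz, 64 Hz]: 30 Hz, 42 Hz, 54 Hz.

30 Hz, 42 Hz, 54 Hz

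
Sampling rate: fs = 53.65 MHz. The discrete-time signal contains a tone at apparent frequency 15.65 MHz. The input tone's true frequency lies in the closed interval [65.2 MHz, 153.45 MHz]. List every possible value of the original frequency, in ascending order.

69.3 MHz, 91.65 MHz, 122.95 MHz, 145.3 MHz

Frequencies that alias to 15.65 MHz are k·fs ± 15.65 MHz for integer k ≥ 0.
k=0: 15.65 MHz.
k=1: 38 MHz, 69.3 MHz.
k=2: 91.65 MHz, 122.95 MHz.
k=3: 145.3 MHz, 176.6 MHz.
k=4: 198.95 MHz, 230.25 MHz.
Within [65.2 MHz, 153.45 MHz]: 69.3 MHz, 91.65 MHz, 122.95 MHz, 145.3 MHz.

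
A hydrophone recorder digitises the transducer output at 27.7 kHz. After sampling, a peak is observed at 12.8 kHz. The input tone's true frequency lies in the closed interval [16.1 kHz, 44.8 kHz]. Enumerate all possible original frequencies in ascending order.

Frequencies that alias to 12.8 kHz are k·fs ± 12.8 kHz for integer k ≥ 0.
k=0: 12.8 kHz.
k=1: 14.9 kHz, 40.5 kHz.
k=2: 42.6 kHz, 68.2 kHz.
k=3: 70.3 kHz, 95.9 kHz.
Within [16.1 kHz, 44.8 kHz]: 40.5 kHz, 42.6 kHz.

40.5 kHz, 42.6 kHz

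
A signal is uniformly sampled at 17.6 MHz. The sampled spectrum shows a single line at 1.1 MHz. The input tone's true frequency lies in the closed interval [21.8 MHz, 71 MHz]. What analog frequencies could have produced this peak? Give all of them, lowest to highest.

Frequencies that alias to 1.1 MHz are k·fs ± 1.1 MHz for integer k ≥ 0.
k=0: 1.1 MHz.
k=1: 16.5 MHz, 18.7 MHz.
k=2: 34.1 MHz, 36.3 MHz.
k=3: 51.7 MHz, 53.9 MHz.
k=4: 69.3 MHz, 71.5 MHz.
k=5: 86.9 MHz, 89.1 MHz.
Within [21.8 MHz, 71 MHz]: 34.1 MHz, 36.3 MHz, 51.7 MHz, 53.9 MHz, 69.3 MHz.

34.1 MHz, 36.3 MHz, 51.7 MHz, 53.9 MHz, 69.3 MHz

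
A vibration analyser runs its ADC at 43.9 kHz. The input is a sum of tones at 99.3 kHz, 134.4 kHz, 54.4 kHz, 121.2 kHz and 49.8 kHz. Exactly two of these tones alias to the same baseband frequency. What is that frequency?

fs/2 = 21.95 kHz.
99.3 kHz mod fs = 11.5 kHz.
11.5 kHz ≤ fs/2 = 21.95 kHz, appears at 11.5 kHz.
134.4 kHz mod fs = 2.7 kHz.
2.7 kHz ≤ fs/2 = 21.95 kHz, appears at 2.7 kHz.
54.4 kHz mod fs = 10.5 kHz.
10.5 kHz ≤ fs/2 = 21.95 kHz, appears at 10.5 kHz.
121.2 kHz mod fs = 33.4 kHz.
33.4 kHz > fs/2 = 21.95 kHz, folds to fs − 33.4 kHz = 10.5 kHz.
49.8 kHz mod fs = 5.9 kHz.
5.9 kHz ≤ fs/2 = 21.95 kHz, appears at 5.9 kHz.
54.4 kHz and 121.2 kHz both map to 10.5 kHz.

10.5 kHz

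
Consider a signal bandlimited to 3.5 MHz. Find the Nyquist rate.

7 MHz

Nyquist rate = 2 × 3.5 MHz = 7 MHz.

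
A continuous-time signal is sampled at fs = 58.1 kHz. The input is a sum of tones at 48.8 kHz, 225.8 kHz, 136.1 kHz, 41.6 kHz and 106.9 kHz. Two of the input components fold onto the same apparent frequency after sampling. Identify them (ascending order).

48.8 kHz, 106.9 kHz

fs/2 = 29.05 kHz.
48.8 kHz > fs/2 = 29.05 kHz, folds to fs − 48.8 kHz = 9.3 kHz.
225.8 kHz mod fs = 51.5 kHz.
51.5 kHz > fs/2 = 29.05 kHz, folds to fs − 51.5 kHz = 6.6 kHz.
136.1 kHz mod fs = 19.9 kHz.
19.9 kHz ≤ fs/2 = 29.05 kHz, appears at 19.9 kHz.
41.6 kHz > fs/2 = 29.05 kHz, folds to fs − 41.6 kHz = 16.5 kHz.
106.9 kHz mod fs = 48.8 kHz.
48.8 kHz > fs/2 = 29.05 kHz, folds to fs − 48.8 kHz = 9.3 kHz.
48.8 kHz and 106.9 kHz both map to 9.3 kHz.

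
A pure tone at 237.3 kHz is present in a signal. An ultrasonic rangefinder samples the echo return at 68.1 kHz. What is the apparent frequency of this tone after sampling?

33 kHz

237.3 kHz mod fs = 33 kHz.
33 kHz ≤ fs/2 = 34.05 kHz, appears at 33 kHz.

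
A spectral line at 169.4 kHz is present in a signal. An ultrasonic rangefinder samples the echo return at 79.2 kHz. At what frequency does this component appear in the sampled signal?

11 kHz

169.4 kHz mod fs = 11 kHz.
11 kHz ≤ fs/2 = 39.6 kHz, appears at 11 kHz.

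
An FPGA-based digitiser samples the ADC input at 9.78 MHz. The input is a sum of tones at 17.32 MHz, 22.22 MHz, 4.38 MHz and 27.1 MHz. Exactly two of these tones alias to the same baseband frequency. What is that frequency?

fs/2 = 4.89 MHz.
17.32 MHz mod fs = 7.54 MHz.
7.54 MHz > fs/2 = 4.89 MHz, folds to fs − 7.54 MHz = 2.24 MHz.
22.22 MHz mod fs = 2.66 MHz.
2.66 MHz ≤ fs/2 = 4.89 MHz, appears at 2.66 MHz.
4.38 MHz ≤ fs/2 = 4.89 MHz, passes unchanged.
27.1 MHz mod fs = 7.54 MHz.
7.54 MHz > fs/2 = 4.89 MHz, folds to fs − 7.54 MHz = 2.24 MHz.
17.32 MHz and 27.1 MHz both map to 2.24 MHz.

2.24 MHz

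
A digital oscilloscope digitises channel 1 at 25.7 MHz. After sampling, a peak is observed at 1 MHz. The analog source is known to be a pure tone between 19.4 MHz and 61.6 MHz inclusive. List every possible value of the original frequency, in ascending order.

Frequencies that alias to 1 MHz are k·fs ± 1 MHz for integer k ≥ 0.
k=0: 1 MHz.
k=1: 24.7 MHz, 26.7 MHz.
k=2: 50.4 MHz, 52.4 MHz.
k=3: 76.1 MHz, 78.1 MHz.
Within [19.4 MHz, 61.6 MHz]: 24.7 MHz, 26.7 MHz, 50.4 MHz, 52.4 MHz.

24.7 MHz, 26.7 MHz, 50.4 MHz, 52.4 MHz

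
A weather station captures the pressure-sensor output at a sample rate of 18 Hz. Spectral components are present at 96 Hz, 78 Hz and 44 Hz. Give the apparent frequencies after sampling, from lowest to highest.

fs/2 = 9 Hz.
96 Hz mod fs = 6 Hz.
6 Hz ≤ fs/2 = 9 Hz, appears at 6 Hz.
78 Hz mod fs = 6 Hz.
6 Hz ≤ fs/2 = 9 Hz, appears at 6 Hz.
44 Hz mod fs = 8 Hz.
8 Hz ≤ fs/2 = 9 Hz, appears at 8 Hz.
Distinct values: {6 Hz, 8 Hz}.

6 Hz, 8 Hz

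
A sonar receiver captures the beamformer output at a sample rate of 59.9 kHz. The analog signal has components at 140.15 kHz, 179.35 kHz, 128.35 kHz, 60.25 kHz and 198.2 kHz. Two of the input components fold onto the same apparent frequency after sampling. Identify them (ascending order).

60.25 kHz, 179.35 kHz

fs/2 = 29.95 kHz.
140.15 kHz mod fs = 20.35 kHz.
20.35 kHz ≤ fs/2 = 29.95 kHz, appears at 20.35 kHz.
179.35 kHz mod fs = 59.55 kHz.
59.55 kHz > fs/2 = 29.95 kHz, folds to fs − 59.55 kHz = 0.35 kHz.
128.35 kHz mod fs = 8.55 kHz.
8.55 kHz ≤ fs/2 = 29.95 kHz, appears at 8.55 kHz.
60.25 kHz mod fs = 0.35 kHz.
0.35 kHz ≤ fs/2 = 29.95 kHz, appears at 0.35 kHz.
198.2 kHz mod fs = 18.5 kHz.
18.5 kHz ≤ fs/2 = 29.95 kHz, appears at 18.5 kHz.
60.25 kHz and 179.35 kHz both map to 0.35 kHz.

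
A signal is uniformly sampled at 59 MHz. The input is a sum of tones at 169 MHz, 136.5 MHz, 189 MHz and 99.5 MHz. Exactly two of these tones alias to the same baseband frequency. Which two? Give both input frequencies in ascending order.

fs/2 = 29.5 MHz.
169 MHz mod fs = 51 MHz.
51 MHz > fs/2 = 29.5 MHz, folds to fs − 51 MHz = 8 MHz.
136.5 MHz mod fs = 18.5 MHz.
18.5 MHz ≤ fs/2 = 29.5 MHz, appears at 18.5 MHz.
189 MHz mod fs = 12 MHz.
12 MHz ≤ fs/2 = 29.5 MHz, appears at 12 MHz.
99.5 MHz mod fs = 40.5 MHz.
40.5 MHz > fs/2 = 29.5 MHz, folds to fs − 40.5 MHz = 18.5 MHz.
99.5 MHz and 136.5 MHz both map to 18.5 MHz.

99.5 MHz, 136.5 MHz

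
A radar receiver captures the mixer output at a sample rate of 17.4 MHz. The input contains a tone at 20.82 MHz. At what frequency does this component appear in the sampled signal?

20.82 MHz mod fs = 3.42 MHz.
3.42 MHz ≤ fs/2 = 8.7 MHz, appears at 3.42 MHz.

3.42 MHz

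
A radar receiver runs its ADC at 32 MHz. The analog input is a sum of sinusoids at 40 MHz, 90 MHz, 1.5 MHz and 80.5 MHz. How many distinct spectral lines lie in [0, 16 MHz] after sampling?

4

fs/2 = 16 MHz.
40 MHz mod fs = 8 MHz.
8 MHz ≤ fs/2 = 16 MHz, appears at 8 MHz.
90 MHz mod fs = 26 MHz.
26 MHz > fs/2 = 16 MHz, folds to fs − 26 MHz = 6 MHz.
1.5 MHz ≤ fs/2 = 16 MHz, passes unchanged.
80.5 MHz mod fs = 16.5 MHz.
16.5 MHz > fs/2 = 16 MHz, folds to fs − 16.5 MHz = 15.5 MHz.
Distinct values: {1.5 MHz, 6 MHz, 8 MHz, 15.5 MHz} → 4.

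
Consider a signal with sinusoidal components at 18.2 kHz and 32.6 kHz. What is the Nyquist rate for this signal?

Highest-frequency component: 32.6 kHz.
Nyquist rate = 2 × 32.6 kHz = 65.2 kHz.

65.2 kHz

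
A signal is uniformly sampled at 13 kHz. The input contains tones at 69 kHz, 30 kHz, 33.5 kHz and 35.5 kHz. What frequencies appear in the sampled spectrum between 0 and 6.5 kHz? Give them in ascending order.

3.5 kHz, 4 kHz, 5.5 kHz

fs/2 = 6.5 kHz.
69 kHz mod fs = 4 kHz.
4 kHz ≤ fs/2 = 6.5 kHz, appears at 4 kHz.
30 kHz mod fs = 4 kHz.
4 kHz ≤ fs/2 = 6.5 kHz, appears at 4 kHz.
33.5 kHz mod fs = 7.5 kHz.
7.5 kHz > fs/2 = 6.5 kHz, folds to fs − 7.5 kHz = 5.5 kHz.
35.5 kHz mod fs = 9.5 kHz.
9.5 kHz > fs/2 = 6.5 kHz, folds to fs − 9.5 kHz = 3.5 kHz.
Distinct values: {3.5 kHz, 4 kHz, 5.5 kHz}.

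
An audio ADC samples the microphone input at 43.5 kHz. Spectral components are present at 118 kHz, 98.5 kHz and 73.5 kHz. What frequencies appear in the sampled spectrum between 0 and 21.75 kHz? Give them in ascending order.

11.5 kHz, 12.5 kHz, 13.5 kHz

fs/2 = 21.75 kHz.
118 kHz mod fs = 31 kHz.
31 kHz > fs/2 = 21.75 kHz, folds to fs − 31 kHz = 12.5 kHz.
98.5 kHz mod fs = 11.5 kHz.
11.5 kHz ≤ fs/2 = 21.75 kHz, appears at 11.5 kHz.
73.5 kHz mod fs = 30 kHz.
30 kHz > fs/2 = 21.75 kHz, folds to fs − 30 kHz = 13.5 kHz.
Distinct values: {11.5 kHz, 12.5 kHz, 13.5 kHz}.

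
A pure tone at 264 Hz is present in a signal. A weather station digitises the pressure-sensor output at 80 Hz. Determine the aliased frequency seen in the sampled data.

264 Hz mod fs = 24 Hz.
24 Hz ≤ fs/2 = 40 Hz, appears at 24 Hz.

24 Hz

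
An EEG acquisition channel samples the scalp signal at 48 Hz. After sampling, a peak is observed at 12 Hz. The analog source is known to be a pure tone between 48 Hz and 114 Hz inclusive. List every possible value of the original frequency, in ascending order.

Frequencies that alias to 12 Hz are k·fs ± 12 Hz for integer k ≥ 0.
k=0: 12 Hz.
k=1: 36 Hz, 60 Hz.
k=2: 84 Hz, 108 Hz.
k=3: 132 Hz, 156 Hz.
Within [48 Hz, 114 Hz]: 60 Hz, 84 Hz, 108 Hz.

60 Hz, 84 Hz, 108 Hz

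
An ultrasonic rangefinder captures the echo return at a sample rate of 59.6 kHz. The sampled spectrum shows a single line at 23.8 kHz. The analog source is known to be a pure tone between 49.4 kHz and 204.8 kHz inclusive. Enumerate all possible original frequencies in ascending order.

Frequencies that alias to 23.8 kHz are k·fs ± 23.8 kHz for integer k ≥ 0.
k=0: 23.8 kHz.
k=1: 35.8 kHz, 83.4 kHz.
k=2: 95.4 kHz, 143 kHz.
k=3: 155 kHz, 202.6 kHz.
k=4: 214.6 kHz, 262.2 kHz.
Within [49.4 kHz, 204.8 kHz]: 83.4 kHz, 95.4 kHz, 143 kHz, 155 kHz, 202.6 kHz.

83.4 kHz, 95.4 kHz, 143 kHz, 155 kHz, 202.6 kHz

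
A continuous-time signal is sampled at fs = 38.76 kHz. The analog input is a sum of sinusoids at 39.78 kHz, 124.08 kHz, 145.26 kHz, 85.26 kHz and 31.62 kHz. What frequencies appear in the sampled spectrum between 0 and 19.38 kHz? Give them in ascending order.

1.02 kHz, 7.14 kHz, 7.74 kHz, 7.8 kHz, 9.78 kHz

fs/2 = 19.38 kHz.
39.78 kHz mod fs = 1.02 kHz.
1.02 kHz ≤ fs/2 = 19.38 kHz, appears at 1.02 kHz.
124.08 kHz mod fs = 7.8 kHz.
7.8 kHz ≤ fs/2 = 19.38 kHz, appears at 7.8 kHz.
145.26 kHz mod fs = 28.98 kHz.
28.98 kHz > fs/2 = 19.38 kHz, folds to fs − 28.98 kHz = 9.78 kHz.
85.26 kHz mod fs = 7.74 kHz.
7.74 kHz ≤ fs/2 = 19.38 kHz, appears at 7.74 kHz.
31.62 kHz > fs/2 = 19.38 kHz, folds to fs − 31.62 kHz = 7.14 kHz.
Distinct values: {1.02 kHz, 7.14 kHz, 7.74 kHz, 7.8 kHz, 9.78 kHz}.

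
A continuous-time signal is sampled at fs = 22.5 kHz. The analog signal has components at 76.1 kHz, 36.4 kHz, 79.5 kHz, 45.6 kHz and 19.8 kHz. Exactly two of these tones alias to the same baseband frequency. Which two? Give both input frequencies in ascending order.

fs/2 = 11.25 kHz.
76.1 kHz mod fs = 8.6 kHz.
8.6 kHz ≤ fs/2 = 11.25 kHz, appears at 8.6 kHz.
36.4 kHz mod fs = 13.9 kHz.
13.9 kHz > fs/2 = 11.25 kHz, folds to fs − 13.9 kHz = 8.6 kHz.
79.5 kHz mod fs = 12 kHz.
12 kHz > fs/2 = 11.25 kHz, folds to fs − 12 kHz = 10.5 kHz.
45.6 kHz mod fs = 0.6 kHz.
0.6 kHz ≤ fs/2 = 11.25 kHz, appears at 0.6 kHz.
19.8 kHz > fs/2 = 11.25 kHz, folds to fs − 19.8 kHz = 2.7 kHz.
36.4 kHz and 76.1 kHz both map to 8.6 kHz.

36.4 kHz, 76.1 kHz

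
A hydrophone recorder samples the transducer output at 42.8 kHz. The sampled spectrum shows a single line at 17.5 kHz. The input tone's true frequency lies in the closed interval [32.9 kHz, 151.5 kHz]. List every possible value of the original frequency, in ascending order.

Frequencies that alias to 17.5 kHz are k·fs ± 17.5 kHz for integer k ≥ 0.
k=0: 17.5 kHz.
k=1: 25.3 kHz, 60.3 kHz.
k=2: 68.1 kHz, 103.1 kHz.
k=3: 110.9 kHz, 145.9 kHz.
k=4: 153.7 kHz, 188.7 kHz.
Within [32.9 kHz, 151.5 kHz]: 60.3 kHz, 68.1 kHz, 103.1 kHz, 110.9 kHz, 145.9 kHz.

60.3 kHz, 68.1 kHz, 103.1 kHz, 110.9 kHz, 145.9 kHz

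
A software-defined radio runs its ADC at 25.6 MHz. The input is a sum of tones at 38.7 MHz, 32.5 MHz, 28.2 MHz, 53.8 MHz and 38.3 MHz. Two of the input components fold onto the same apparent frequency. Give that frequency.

2.6 MHz

fs/2 = 12.8 MHz.
38.7 MHz mod fs = 13.1 MHz.
13.1 MHz > fs/2 = 12.8 MHz, folds to fs − 13.1 MHz = 12.5 MHz.
32.5 MHz mod fs = 6.9 MHz.
6.9 MHz ≤ fs/2 = 12.8 MHz, appears at 6.9 MHz.
28.2 MHz mod fs = 2.6 MHz.
2.6 MHz ≤ fs/2 = 12.8 MHz, appears at 2.6 MHz.
53.8 MHz mod fs = 2.6 MHz.
2.6 MHz ≤ fs/2 = 12.8 MHz, appears at 2.6 MHz.
38.3 MHz mod fs = 12.7 MHz.
12.7 MHz ≤ fs/2 = 12.8 MHz, appears at 12.7 MHz.
28.2 MHz and 53.8 MHz both map to 2.6 MHz.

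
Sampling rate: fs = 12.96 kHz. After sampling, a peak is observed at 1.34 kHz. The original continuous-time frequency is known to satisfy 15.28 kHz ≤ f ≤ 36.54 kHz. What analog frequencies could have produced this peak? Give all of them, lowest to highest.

24.58 kHz, 27.26 kHz

Frequencies that alias to 1.34 kHz are k·fs ± 1.34 kHz for integer k ≥ 0.
k=0: 1.34 kHz.
k=1: 11.62 kHz, 14.3 kHz.
k=2: 24.58 kHz, 27.26 kHz.
k=3: 37.54 kHz, 40.22 kHz.
Within [15.28 kHz, 36.54 kHz]: 24.58 kHz, 27.26 kHz.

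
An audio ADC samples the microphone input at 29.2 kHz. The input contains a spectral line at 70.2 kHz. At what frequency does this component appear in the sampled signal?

70.2 kHz mod fs = 11.8 kHz.
11.8 kHz ≤ fs/2 = 14.6 kHz, appears at 11.8 kHz.

11.8 kHz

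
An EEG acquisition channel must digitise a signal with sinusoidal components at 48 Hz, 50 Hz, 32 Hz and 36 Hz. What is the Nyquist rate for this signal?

Highest-frequency component: 50 Hz.
Nyquist rate = 2 × 50 Hz = 100 Hz.

100 Hz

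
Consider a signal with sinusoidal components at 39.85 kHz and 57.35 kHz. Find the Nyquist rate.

114.7 kHz

Highest-frequency component: 57.35 kHz.
Nyquist rate = 2 × 57.35 kHz = 114.7 kHz.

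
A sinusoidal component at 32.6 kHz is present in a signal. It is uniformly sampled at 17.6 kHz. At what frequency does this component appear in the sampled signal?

32.6 kHz mod fs = 15 kHz.
15 kHz > fs/2 = 8.8 kHz, folds to fs − 15 kHz = 2.6 kHz.

2.6 kHz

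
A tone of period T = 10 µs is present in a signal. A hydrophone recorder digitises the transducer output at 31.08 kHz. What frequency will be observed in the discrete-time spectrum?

6.76 kHz

T = 10 µs → f = 1/T = 100 kHz.
100 kHz mod fs = 6.76 kHz.
6.76 kHz ≤ fs/2 = 15.54 kHz, appears at 6.76 kHz.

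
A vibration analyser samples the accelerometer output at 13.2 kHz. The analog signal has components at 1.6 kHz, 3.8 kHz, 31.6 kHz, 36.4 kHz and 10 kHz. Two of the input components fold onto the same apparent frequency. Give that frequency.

fs/2 = 6.6 kHz.
1.6 kHz ≤ fs/2 = 6.6 kHz, passes unchanged.
3.8 kHz ≤ fs/2 = 6.6 kHz, passes unchanged.
31.6 kHz mod fs = 5.2 kHz.
5.2 kHz ≤ fs/2 = 6.6 kHz, appears at 5.2 kHz.
36.4 kHz mod fs = 10 kHz.
10 kHz > fs/2 = 6.6 kHz, folds to fs − 10 kHz = 3.2 kHz.
10 kHz > fs/2 = 6.6 kHz, folds to fs − 10 kHz = 3.2 kHz.
10 kHz and 36.4 kHz both map to 3.2 kHz.

3.2 kHz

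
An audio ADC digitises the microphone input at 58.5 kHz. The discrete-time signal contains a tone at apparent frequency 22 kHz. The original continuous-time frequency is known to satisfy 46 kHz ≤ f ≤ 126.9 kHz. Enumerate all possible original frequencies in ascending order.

Frequencies that alias to 22 kHz are k·fs ± 22 kHz for integer k ≥ 0.
k=0: 22 kHz.
k=1: 36.5 kHz, 80.5 kHz.
k=2: 95 kHz, 139 kHz.
k=3: 153.5 kHz, 197.5 kHz.
Within [46 kHz, 126.9 kHz]: 80.5 kHz, 95 kHz.

80.5 kHz, 95 kHz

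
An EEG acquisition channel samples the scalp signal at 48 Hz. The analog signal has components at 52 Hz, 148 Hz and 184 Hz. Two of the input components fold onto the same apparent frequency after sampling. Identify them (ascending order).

fs/2 = 24 Hz.
52 Hz mod fs = 4 Hz.
4 Hz ≤ fs/2 = 24 Hz, appears at 4 Hz.
148 Hz mod fs = 4 Hz.
4 Hz ≤ fs/2 = 24 Hz, appears at 4 Hz.
184 Hz mod fs = 40 Hz.
40 Hz > fs/2 = 24 Hz, folds to fs − 40 Hz = 8 Hz.
52 Hz and 148 Hz both map to 4 Hz.

52 Hz, 148 Hz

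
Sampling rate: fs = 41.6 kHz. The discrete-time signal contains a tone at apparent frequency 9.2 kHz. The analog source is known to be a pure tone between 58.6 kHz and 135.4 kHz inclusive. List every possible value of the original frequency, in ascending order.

Frequencies that alias to 9.2 kHz are k·fs ± 9.2 kHz for integer k ≥ 0.
k=0: 9.2 kHz.
k=1: 32.4 kHz, 50.8 kHz.
k=2: 74 kHz, 92.4 kHz.
k=3: 115.6 kHz, 134 kHz.
k=4: 157.2 kHz, 175.6 kHz.
Within [58.6 kHz, 135.4 kHz]: 74 kHz, 92.4 kHz, 115.6 kHz, 134 kHz.

74 kHz, 92.4 kHz, 115.6 kHz, 134 kHz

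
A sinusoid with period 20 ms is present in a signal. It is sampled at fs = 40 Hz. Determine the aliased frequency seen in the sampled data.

10 Hz

T = 20 ms → f = 1/T = 50 Hz.
50 Hz mod fs = 10 Hz.
10 Hz ≤ fs/2 = 20 Hz, appears at 10 Hz.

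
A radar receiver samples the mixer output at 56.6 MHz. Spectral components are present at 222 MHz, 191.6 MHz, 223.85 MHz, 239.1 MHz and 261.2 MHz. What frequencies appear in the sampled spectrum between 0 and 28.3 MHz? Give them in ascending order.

fs/2 = 28.3 MHz.
222 MHz mod fs = 52.2 MHz.
52.2 MHz > fs/2 = 28.3 MHz, folds to fs − 52.2 MHz = 4.4 MHz.
191.6 MHz mod fs = 21.8 MHz.
21.8 MHz ≤ fs/2 = 28.3 MHz, appears at 21.8 MHz.
223.85 MHz mod fs = 54.05 MHz.
54.05 MHz > fs/2 = 28.3 MHz, folds to fs − 54.05 MHz = 2.55 MHz.
239.1 MHz mod fs = 12.7 MHz.
12.7 MHz ≤ fs/2 = 28.3 MHz, appears at 12.7 MHz.
261.2 MHz mod fs = 34.8 MHz.
34.8 MHz > fs/2 = 28.3 MHz, folds to fs − 34.8 MHz = 21.8 MHz.
Distinct values: {2.55 MHz, 4.4 MHz, 12.7 MHz, 21.8 MHz}.

2.55 MHz, 4.4 MHz, 12.7 MHz, 21.8 MHz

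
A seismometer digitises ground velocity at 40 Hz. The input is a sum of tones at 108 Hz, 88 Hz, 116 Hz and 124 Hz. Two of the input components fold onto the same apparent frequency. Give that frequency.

fs/2 = 20 Hz.
108 Hz mod fs = 28 Hz.
28 Hz > fs/2 = 20 Hz, folds to fs − 28 Hz = 12 Hz.
88 Hz mod fs = 8 Hz.
8 Hz ≤ fs/2 = 20 Hz, appears at 8 Hz.
116 Hz mod fs = 36 Hz.
36 Hz > fs/2 = 20 Hz, folds to fs − 36 Hz = 4 Hz.
124 Hz mod fs = 4 Hz.
4 Hz ≤ fs/2 = 20 Hz, appears at 4 Hz.
116 Hz and 124 Hz both map to 4 Hz.

4 Hz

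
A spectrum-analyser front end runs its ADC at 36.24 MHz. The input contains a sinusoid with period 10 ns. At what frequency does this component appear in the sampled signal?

T = 10 ns → f = 1/T = 100 MHz.
100 MHz mod fs = 27.52 MHz.
27.52 MHz > fs/2 = 18.12 MHz, folds to fs − 27.52 MHz = 8.72 MHz.

8.72 MHz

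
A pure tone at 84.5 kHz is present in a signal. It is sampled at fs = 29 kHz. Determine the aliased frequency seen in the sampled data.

84.5 kHz mod fs = 26.5 kHz.
26.5 kHz > fs/2 = 14.5 kHz, folds to fs − 26.5 kHz = 2.5 kHz.

2.5 kHz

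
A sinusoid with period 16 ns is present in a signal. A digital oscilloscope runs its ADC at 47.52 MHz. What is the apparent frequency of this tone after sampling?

T = 16 ns → f = 1/T = 62.5 MHz.
62.5 MHz mod fs = 14.98 MHz.
14.98 MHz ≤ fs/2 = 23.76 MHz, appears at 14.98 MHz.

14.98 MHz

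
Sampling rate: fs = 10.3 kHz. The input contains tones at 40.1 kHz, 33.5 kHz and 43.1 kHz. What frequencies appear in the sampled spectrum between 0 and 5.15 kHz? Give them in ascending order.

fs/2 = 5.15 kHz.
40.1 kHz mod fs = 9.2 kHz.
9.2 kHz > fs/2 = 5.15 kHz, folds to fs − 9.2 kHz = 1.1 kHz.
33.5 kHz mod fs = 2.6 kHz.
2.6 kHz ≤ fs/2 = 5.15 kHz, appears at 2.6 kHz.
43.1 kHz mod fs = 1.9 kHz.
1.9 kHz ≤ fs/2 = 5.15 kHz, appears at 1.9 kHz.
Distinct values: {1.1 kHz, 1.9 kHz, 2.6 kHz}.

1.1 kHz, 1.9 kHz, 2.6 kHz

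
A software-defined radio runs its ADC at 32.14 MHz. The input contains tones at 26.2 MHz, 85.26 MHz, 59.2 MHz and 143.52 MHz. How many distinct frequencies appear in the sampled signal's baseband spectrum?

fs/2 = 16.07 MHz.
26.2 MHz > fs/2 = 16.07 MHz, folds to fs − 26.2 MHz = 5.94 MHz.
85.26 MHz mod fs = 20.98 MHz.
20.98 MHz > fs/2 = 16.07 MHz, folds to fs − 20.98 MHz = 11.16 MHz.
59.2 MHz mod fs = 27.06 MHz.
27.06 MHz > fs/2 = 16.07 MHz, folds to fs − 27.06 MHz = 5.08 MHz.
143.52 MHz mod fs = 14.96 MHz.
14.96 MHz ≤ fs/2 = 16.07 MHz, appears at 14.96 MHz.
Distinct values: {5.08 MHz, 5.94 MHz, 11.16 MHz, 14.96 MHz} → 4.

4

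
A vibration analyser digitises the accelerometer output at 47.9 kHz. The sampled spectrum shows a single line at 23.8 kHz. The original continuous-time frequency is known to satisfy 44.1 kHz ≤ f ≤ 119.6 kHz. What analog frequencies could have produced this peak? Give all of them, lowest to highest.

Frequencies that alias to 23.8 kHz are k·fs ± 23.8 kHz for integer k ≥ 0.
k=0: 23.8 kHz.
k=1: 24.1 kHz, 71.7 kHz.
k=2: 72 kHz, 119.6 kHz.
k=3: 119.9 kHz, 167.5 kHz.
Within [44.1 kHz, 119.6 kHz]: 71.7 kHz, 72 kHz, 119.6 kHz.

71.7 kHz, 72 kHz, 119.6 kHz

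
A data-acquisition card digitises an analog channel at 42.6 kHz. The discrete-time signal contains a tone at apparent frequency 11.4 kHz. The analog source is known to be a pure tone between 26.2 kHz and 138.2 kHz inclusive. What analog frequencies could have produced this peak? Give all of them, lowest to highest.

Frequencies that alias to 11.4 kHz are k·fs ± 11.4 kHz for integer k ≥ 0.
k=0: 11.4 kHz.
k=1: 31.2 kHz, 54 kHz.
k=2: 73.8 kHz, 96.6 kHz.
k=3: 116.4 kHz, 139.2 kHz.
k=4: 159 kHz, 181.8 kHz.
Within [26.2 kHz, 138.2 kHz]: 31.2 kHz, 54 kHz, 73.8 kHz, 96.6 kHz, 116.4 kHz.

31.2 kHz, 54 kHz, 73.8 kHz, 96.6 kHz, 116.4 kHz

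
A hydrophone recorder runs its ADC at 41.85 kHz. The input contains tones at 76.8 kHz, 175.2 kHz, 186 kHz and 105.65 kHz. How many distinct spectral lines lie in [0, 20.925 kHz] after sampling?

fs/2 = 20.925 kHz.
76.8 kHz mod fs = 34.95 kHz.
34.95 kHz > fs/2 = 20.925 kHz, folds to fs − 34.95 kHz = 6.9 kHz.
175.2 kHz mod fs = 7.8 kHz.
7.8 kHz ≤ fs/2 = 20.925 kHz, appears at 7.8 kHz.
186 kHz mod fs = 18.6 kHz.
18.6 kHz ≤ fs/2 = 20.925 kHz, appears at 18.6 kHz.
105.65 kHz mod fs = 21.95 kHz.
21.95 kHz > fs/2 = 20.925 kHz, folds to fs − 21.95 kHz = 19.9 kHz.
Distinct values: {6.9 kHz, 7.8 kHz, 18.6 kHz, 19.9 kHz} → 4.

4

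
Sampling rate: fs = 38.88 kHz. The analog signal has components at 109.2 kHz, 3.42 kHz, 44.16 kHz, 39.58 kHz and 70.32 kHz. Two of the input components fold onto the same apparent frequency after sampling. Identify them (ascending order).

fs/2 = 19.44 kHz.
109.2 kHz mod fs = 31.44 kHz.
31.44 kHz > fs/2 = 19.44 kHz, folds to fs − 31.44 kHz = 7.44 kHz.
3.42 kHz ≤ fs/2 = 19.44 kHz, passes unchanged.
44.16 kHz mod fs = 5.28 kHz.
5.28 kHz ≤ fs/2 = 19.44 kHz, appears at 5.28 kHz.
39.58 kHz mod fs = 0.7 kHz.
0.7 kHz ≤ fs/2 = 19.44 kHz, appears at 0.7 kHz.
70.32 kHz mod fs = 31.44 kHz.
31.44 kHz > fs/2 = 19.44 kHz, folds to fs − 31.44 kHz = 7.44 kHz.
70.32 kHz and 109.2 kHz both map to 7.44 kHz.

70.32 kHz, 109.2 kHz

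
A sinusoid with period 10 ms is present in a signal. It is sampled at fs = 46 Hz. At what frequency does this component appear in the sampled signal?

T = 10 ms → f = 1/T = 100 Hz.
100 Hz mod fs = 8 Hz.
8 Hz ≤ fs/2 = 23 Hz, appears at 8 Hz.

8 Hz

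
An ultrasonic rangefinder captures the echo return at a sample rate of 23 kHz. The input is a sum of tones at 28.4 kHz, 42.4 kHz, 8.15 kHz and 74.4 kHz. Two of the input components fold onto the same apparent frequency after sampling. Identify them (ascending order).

28.4 kHz, 74.4 kHz

fs/2 = 11.5 kHz.
28.4 kHz mod fs = 5.4 kHz.
5.4 kHz ≤ fs/2 = 11.5 kHz, appears at 5.4 kHz.
42.4 kHz mod fs = 19.4 kHz.
19.4 kHz > fs/2 = 11.5 kHz, folds to fs − 19.4 kHz = 3.6 kHz.
8.15 kHz ≤ fs/2 = 11.5 kHz, passes unchanged.
74.4 kHz mod fs = 5.4 kHz.
5.4 kHz ≤ fs/2 = 11.5 kHz, appears at 5.4 kHz.
28.4 kHz and 74.4 kHz both map to 5.4 kHz.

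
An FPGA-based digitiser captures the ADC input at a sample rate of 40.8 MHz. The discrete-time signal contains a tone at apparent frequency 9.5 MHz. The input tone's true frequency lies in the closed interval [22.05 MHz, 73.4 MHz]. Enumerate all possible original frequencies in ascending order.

Frequencies that alias to 9.5 MHz are k·fs ± 9.5 MHz for integer k ≥ 0.
k=0: 9.5 MHz.
k=1: 31.3 MHz, 50.3 MHz.
k=2: 72.1 MHz, 91.1 MHz.
k=3: 112.9 MHz, 131.9 MHz.
Within [22.05 MHz, 73.4 MHz]: 31.3 MHz, 50.3 MHz, 72.1 MHz.

31.3 MHz, 50.3 MHz, 72.1 MHz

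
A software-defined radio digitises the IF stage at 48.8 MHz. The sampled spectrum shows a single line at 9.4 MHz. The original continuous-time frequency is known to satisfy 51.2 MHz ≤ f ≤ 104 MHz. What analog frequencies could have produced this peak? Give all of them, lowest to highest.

Frequencies that alias to 9.4 MHz are k·fs ± 9.4 MHz for integer k ≥ 0.
k=0: 9.4 MHz.
k=1: 39.4 MHz, 58.2 MHz.
k=2: 88.2 MHz, 107 MHz.
k=3: 137 MHz, 155.8 MHz.
Within [51.2 MHz, 104 MHz]: 58.2 MHz, 88.2 MHz.

58.2 MHz, 88.2 MHz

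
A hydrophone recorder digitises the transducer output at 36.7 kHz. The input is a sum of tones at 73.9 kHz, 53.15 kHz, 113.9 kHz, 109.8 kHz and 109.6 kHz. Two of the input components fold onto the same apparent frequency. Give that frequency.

0.5 kHz

fs/2 = 18.35 kHz.
73.9 kHz mod fs = 0.5 kHz.
0.5 kHz ≤ fs/2 = 18.35 kHz, appears at 0.5 kHz.
53.15 kHz mod fs = 16.45 kHz.
16.45 kHz ≤ fs/2 = 18.35 kHz, appears at 16.45 kHz.
113.9 kHz mod fs = 3.8 kHz.
3.8 kHz ≤ fs/2 = 18.35 kHz, appears at 3.8 kHz.
109.8 kHz mod fs = 36.4 kHz.
36.4 kHz > fs/2 = 18.35 kHz, folds to fs − 36.4 kHz = 0.3 kHz.
109.6 kHz mod fs = 36.2 kHz.
36.2 kHz > fs/2 = 18.35 kHz, folds to fs − 36.2 kHz = 0.5 kHz.
73.9 kHz and 109.6 kHz both map to 0.5 kHz.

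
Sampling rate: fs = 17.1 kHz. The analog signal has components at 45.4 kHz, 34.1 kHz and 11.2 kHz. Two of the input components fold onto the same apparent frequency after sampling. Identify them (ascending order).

11.2 kHz, 45.4 kHz

fs/2 = 8.55 kHz.
45.4 kHz mod fs = 11.2 kHz.
11.2 kHz > fs/2 = 8.55 kHz, folds to fs − 11.2 kHz = 5.9 kHz.
34.1 kHz mod fs = 17 kHz.
17 kHz > fs/2 = 8.55 kHz, folds to fs − 17 kHz = 0.1 kHz.
11.2 kHz > fs/2 = 8.55 kHz, folds to fs − 11.2 kHz = 5.9 kHz.
11.2 kHz and 45.4 kHz both map to 5.9 kHz.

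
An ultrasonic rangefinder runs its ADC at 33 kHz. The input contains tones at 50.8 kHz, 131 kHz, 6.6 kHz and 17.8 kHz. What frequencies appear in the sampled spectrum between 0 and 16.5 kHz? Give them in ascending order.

fs/2 = 16.5 kHz.
50.8 kHz mod fs = 17.8 kHz.
17.8 kHz > fs/2 = 16.5 kHz, folds to fs − 17.8 kHz = 15.2 kHz.
131 kHz mod fs = 32 kHz.
32 kHz > fs/2 = 16.5 kHz, folds to fs − 32 kHz = 1 kHz.
6.6 kHz ≤ fs/2 = 16.5 kHz, passes unchanged.
17.8 kHz > fs/2 = 16.5 kHz, folds to fs − 17.8 kHz = 15.2 kHz.
Distinct values: {1 kHz, 6.6 kHz, 15.2 kHz}.

1 kHz, 6.6 kHz, 15.2 kHz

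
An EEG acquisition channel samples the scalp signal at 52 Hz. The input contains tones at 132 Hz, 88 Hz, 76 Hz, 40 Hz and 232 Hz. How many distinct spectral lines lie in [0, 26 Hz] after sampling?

3

fs/2 = 26 Hz.
132 Hz mod fs = 28 Hz.
28 Hz > fs/2 = 26 Hz, folds to fs − 28 Hz = 24 Hz.
88 Hz mod fs = 36 Hz.
36 Hz > fs/2 = 26 Hz, folds to fs − 36 Hz = 16 Hz.
76 Hz mod fs = 24 Hz.
24 Hz ≤ fs/2 = 26 Hz, appears at 24 Hz.
40 Hz > fs/2 = 26 Hz, folds to fs − 40 Hz = 12 Hz.
232 Hz mod fs = 24 Hz.
24 Hz ≤ fs/2 = 26 Hz, appears at 24 Hz.
Distinct values: {12 Hz, 16 Hz, 24 Hz} → 3.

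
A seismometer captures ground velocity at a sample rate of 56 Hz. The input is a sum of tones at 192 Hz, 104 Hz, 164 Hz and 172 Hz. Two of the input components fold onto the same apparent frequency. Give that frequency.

4 Hz

fs/2 = 28 Hz.
192 Hz mod fs = 24 Hz.
24 Hz ≤ fs/2 = 28 Hz, appears at 24 Hz.
104 Hz mod fs = 48 Hz.
48 Hz > fs/2 = 28 Hz, folds to fs − 48 Hz = 8 Hz.
164 Hz mod fs = 52 Hz.
52 Hz > fs/2 = 28 Hz, folds to fs − 52 Hz = 4 Hz.
172 Hz mod fs = 4 Hz.
4 Hz ≤ fs/2 = 28 Hz, appears at 4 Hz.
164 Hz and 172 Hz both map to 4 Hz.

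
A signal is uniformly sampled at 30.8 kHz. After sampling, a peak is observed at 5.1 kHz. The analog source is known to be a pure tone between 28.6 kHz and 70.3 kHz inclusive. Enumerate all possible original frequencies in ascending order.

35.9 kHz, 56.5 kHz, 66.7 kHz

Frequencies that alias to 5.1 kHz are k·fs ± 5.1 kHz for integer k ≥ 0.
k=0: 5.1 kHz.
k=1: 25.7 kHz, 35.9 kHz.
k=2: 56.5 kHz, 66.7 kHz.
k=3: 87.3 kHz, 97.5 kHz.
Within [28.6 kHz, 70.3 kHz]: 35.9 kHz, 56.5 kHz, 66.7 kHz.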